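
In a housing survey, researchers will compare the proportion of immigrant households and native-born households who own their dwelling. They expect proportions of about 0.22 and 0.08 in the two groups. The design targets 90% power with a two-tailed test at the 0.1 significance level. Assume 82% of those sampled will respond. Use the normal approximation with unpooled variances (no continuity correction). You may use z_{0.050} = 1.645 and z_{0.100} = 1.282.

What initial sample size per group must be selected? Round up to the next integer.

n = (z_{α/2} + z_β)² · [p₁(1−p₁) + p₂(1−p₂)] / (p₁ − p₂)²
  = (1.645 + 1.282)² · (0.22·0.78 + 0.08·0.92) / (0.14)²
  = (2.927)² · (0.1716 + 0.0736) / 0.0196
  = 8.5673 · 0.2452 / 0.0196
  = 107.18
Adjust for 82% response: 107.18 / 0.82 = 130.71.
Round up → n = 131 per group.

n = 131 per group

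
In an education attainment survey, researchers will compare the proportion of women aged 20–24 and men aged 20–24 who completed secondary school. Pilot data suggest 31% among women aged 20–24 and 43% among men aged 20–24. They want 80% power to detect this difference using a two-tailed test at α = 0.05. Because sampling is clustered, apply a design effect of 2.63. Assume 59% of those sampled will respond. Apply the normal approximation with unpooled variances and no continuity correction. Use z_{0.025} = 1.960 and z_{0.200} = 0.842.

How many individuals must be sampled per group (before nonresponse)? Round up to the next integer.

n = (z_{α/2} + z_β)² · [p₁(1−p₁) + p₂(1−p₂)] / (p₁ − p₂)²
  = (1.960 + 0.842)² · (0.31·0.69 + 0.43·0.57) / (-0.12)²
  = (2.802)² · (0.2139 + 0.2451) / 0.0144
  = 7.8512 · 0.4590 / 0.0144
  = 250.26
Design effect: 2.63 × 250.26 = 658.18.
Adjust for 59% response: 658.18 / 0.59 = 1115.55.
Round up → n = 1116 per group.

n = 1116 per group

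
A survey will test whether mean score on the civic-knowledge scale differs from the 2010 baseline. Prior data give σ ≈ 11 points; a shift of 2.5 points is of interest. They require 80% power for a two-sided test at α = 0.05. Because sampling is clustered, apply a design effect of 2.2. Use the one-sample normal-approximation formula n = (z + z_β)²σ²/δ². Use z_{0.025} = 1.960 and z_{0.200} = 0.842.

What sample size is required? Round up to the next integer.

n = (z_{α/2} + z_β)² · σ² / δ²
  = (1.960 + 0.842)² · 11² / 2.5²
  = 7.8512 · 121 / 6.25
  = 152.00
Design effect: 2.2 × 152.00 = 334.40.
Round up → n = 335.

n = 335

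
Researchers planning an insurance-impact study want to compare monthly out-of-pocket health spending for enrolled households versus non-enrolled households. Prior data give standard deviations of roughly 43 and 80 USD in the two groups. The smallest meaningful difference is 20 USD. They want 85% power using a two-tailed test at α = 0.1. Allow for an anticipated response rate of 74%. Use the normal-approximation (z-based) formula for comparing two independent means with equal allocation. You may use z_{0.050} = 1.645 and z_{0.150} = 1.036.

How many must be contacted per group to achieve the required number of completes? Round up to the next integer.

n = 201 per group

n = (z_{α/2} + z_β)² · (σ₁² + σ₂²) / δ²
  = (1.645 + 1.036)² · (43² + 80² = 8249) / 20²
  = 7.1878 · 8249 / 400
  = 148.23
Adjust for 74% response: 148.23 / 0.74 = 200.31.
Round up → n = 201 per group.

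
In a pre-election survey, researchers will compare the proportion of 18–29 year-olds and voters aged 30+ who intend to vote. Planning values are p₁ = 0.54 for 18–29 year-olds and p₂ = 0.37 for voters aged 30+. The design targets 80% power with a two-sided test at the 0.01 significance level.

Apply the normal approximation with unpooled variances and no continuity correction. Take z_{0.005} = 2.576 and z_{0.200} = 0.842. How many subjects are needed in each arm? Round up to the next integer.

n = (z_{α/2} + z_β)² · [p₁(1−p₁) + p₂(1−p₂)] / (p₁ − p₂)²
  = (2.576 + 0.842)² · (0.54·0.46 + 0.37·0.63) / (0.17)²
  = (3.418)² · (0.2484 + 0.2331) / 0.0289
  = 11.6827 · 0.4815 / 0.0289
  = 194.64
Round up → n = 195 per group.

n = 195 per group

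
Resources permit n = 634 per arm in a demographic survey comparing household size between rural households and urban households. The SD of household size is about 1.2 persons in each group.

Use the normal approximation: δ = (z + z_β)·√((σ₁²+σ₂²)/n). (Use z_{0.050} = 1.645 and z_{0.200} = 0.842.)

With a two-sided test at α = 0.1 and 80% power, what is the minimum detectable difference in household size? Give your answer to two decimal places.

Minimum detectable difference ≈ 0.17 persons

δ = (z_{α/2} + z_β) · √((σ₁²+σ₂²)/n)
  = (1.645 + 0.842) · √(2.88/634)
  = 2.487 · √0.00454
  = 2.487 · 0.0674
  = 0.1676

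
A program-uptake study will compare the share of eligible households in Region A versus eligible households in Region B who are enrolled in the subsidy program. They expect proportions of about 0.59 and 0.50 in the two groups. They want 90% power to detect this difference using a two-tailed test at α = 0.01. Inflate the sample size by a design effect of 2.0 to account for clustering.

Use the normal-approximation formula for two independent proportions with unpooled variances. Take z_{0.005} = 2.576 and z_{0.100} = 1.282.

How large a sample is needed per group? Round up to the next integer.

n = 1808 per group

n = (z_{α/2} + z_β)² · [p₁(1−p₁) + p₂(1−p₂)] / (p₁ − p₂)²
  = (2.576 + 1.282)² · (0.59·0.41 + 0.50·0.50) / (0.09)²
  = (3.858)² · (0.2419 + 0.2500) / 0.0081
  = 14.8842 · 0.4919 / 0.0081
  = 903.89
Design effect: 2.0 × 903.89 = 1807.78.
Round up → n = 1808 per group.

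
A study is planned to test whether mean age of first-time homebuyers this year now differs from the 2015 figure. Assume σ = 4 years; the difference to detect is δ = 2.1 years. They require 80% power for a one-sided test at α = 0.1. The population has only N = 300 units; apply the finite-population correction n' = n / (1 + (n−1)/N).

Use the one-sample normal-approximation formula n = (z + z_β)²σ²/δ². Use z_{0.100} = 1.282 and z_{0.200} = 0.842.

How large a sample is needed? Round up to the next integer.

n = 16

n = (z_α + z_β)² · σ² / δ²
  = (1.282 + 0.842)² · 4² / 2.1²
  = 4.5114 · 16 / 4.41
  = 16.37
Finite-population correction (N = 300): 16.37 / (1 + (16.37 − 1)/300) = 15.57.
Round up → n = 16.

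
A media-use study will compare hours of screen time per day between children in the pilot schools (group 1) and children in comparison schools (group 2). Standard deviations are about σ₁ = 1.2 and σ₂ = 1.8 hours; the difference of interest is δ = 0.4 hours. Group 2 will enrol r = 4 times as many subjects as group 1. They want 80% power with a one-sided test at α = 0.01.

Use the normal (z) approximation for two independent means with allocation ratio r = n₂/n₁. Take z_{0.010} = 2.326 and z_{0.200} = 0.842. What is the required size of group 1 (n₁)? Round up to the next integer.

n₁ = 142

n₁ = (z_α + z_β)² · (σ₁² + σ₂²/r) / δ²
   = (2.326 + 0.842)² · (1.2² + 1.8²/4) / 0.4²
   = 10.0362 · (1.44 + 0.81) / 0.16
   = 10.0362 · 2.25 / 0.16
   = 141.13
Round up → n₁ = 142; n₂ = r·n₁ = 4 × 142 = 568.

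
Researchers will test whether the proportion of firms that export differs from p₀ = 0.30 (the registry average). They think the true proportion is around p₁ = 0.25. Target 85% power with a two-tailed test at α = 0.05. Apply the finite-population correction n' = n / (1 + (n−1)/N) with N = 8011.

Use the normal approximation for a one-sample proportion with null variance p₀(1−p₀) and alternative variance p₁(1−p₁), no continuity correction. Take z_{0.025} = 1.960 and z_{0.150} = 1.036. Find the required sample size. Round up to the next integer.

n = 666

n = [z_{α/2}·√(p₀q₀) + z_β·√(p₁q₁)]² / (p₁ − p₀)²
  = [1.960·√(0.30·0.70) + 1.036·√(0.25·0.75)]² / (-0.05)²
  = [1.960·0.4583 + 1.036·0.4330]² / 0.0025
  = [1.3468]² / 0.0025
  = 725.53
Finite-population correction (N = 8011): 725.53 / (1 + (725.53 − 1)/8011) = 665.36.
Round up → n = 666.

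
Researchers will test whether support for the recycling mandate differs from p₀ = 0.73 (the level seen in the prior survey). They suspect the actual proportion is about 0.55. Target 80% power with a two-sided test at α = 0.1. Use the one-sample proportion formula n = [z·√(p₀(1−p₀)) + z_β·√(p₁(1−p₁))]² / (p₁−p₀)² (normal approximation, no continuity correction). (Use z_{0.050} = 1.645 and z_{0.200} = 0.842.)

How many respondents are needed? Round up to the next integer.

n = 41

n = [z_{α/2}·√(p₀q₀) + z_β·√(p₁q₁)]² / (p₁ − p₀)²
  = [1.645·√(0.73·0.27) + 0.842·√(0.55·0.45)]² / (-0.18)²
  = [1.645·0.4440 + 0.842·0.4975]² / 0.0324
  = [1.1492]² / 0.0324
  = 40.76
Round up → n = 41.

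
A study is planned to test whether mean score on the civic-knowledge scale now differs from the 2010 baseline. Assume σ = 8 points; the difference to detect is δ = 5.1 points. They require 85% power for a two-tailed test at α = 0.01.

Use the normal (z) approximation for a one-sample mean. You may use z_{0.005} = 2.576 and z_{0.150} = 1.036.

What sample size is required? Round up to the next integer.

n = (z_{α/2} + z_β)² · σ² / δ²
  = (2.576 + 1.036)² · 8² / 5.1²
  = 13.0465 · 64 / 26.01
  = 32.10
Round up → n = 33.

n = 33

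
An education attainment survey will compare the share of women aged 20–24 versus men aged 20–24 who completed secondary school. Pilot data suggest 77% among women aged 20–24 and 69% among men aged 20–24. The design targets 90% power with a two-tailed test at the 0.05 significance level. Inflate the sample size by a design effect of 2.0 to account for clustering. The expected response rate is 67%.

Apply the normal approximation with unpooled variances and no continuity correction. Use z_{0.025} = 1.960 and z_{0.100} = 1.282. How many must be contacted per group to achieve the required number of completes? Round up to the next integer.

n = (z_{α/2} + z_β)² · [p₁(1−p₁) + p₂(1−p₂)] / (p₁ − p₂)²
  = (1.960 + 1.282)² · (0.77·0.23 + 0.69·0.31) / (0.08)²
  = (3.242)² · (0.1771 + 0.2139) / 0.0064
  = 10.5106 · 0.3910 / 0.0064
  = 642.13
Design effect: 2.0 × 642.13 = 1284.26.
Adjust for 67% response: 1284.26 / 0.67 = 1916.81.
Round up → n = 1917 per group.

n = 1917 per group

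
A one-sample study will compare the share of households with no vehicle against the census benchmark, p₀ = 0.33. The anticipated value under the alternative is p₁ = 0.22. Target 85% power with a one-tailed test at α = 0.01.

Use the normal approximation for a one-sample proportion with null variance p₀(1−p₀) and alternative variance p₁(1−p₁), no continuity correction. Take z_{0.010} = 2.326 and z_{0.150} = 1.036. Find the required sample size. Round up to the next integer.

n = [z_α·√(p₀q₀) + z_β·√(p₁q₁)]² / (p₁ − p₀)²
  = [2.326·√(0.33·0.67) + 1.036·√(0.22·0.78)]² / (-0.11)²
  = [2.326·0.4702 + 1.036·0.4142]² / 0.0121
  = [1.5229]² / 0.0121
  = 191.66
Round up → n = 192.

n = 192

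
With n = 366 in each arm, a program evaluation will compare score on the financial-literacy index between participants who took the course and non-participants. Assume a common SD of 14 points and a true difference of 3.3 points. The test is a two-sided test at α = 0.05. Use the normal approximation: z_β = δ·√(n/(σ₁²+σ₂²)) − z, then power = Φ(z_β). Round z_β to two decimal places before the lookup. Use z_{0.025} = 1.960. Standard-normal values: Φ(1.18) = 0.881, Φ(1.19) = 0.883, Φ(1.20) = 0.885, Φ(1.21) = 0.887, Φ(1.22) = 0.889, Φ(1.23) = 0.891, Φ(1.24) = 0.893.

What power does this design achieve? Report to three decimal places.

Power ≈ 0.891

z_β = δ·√(n/(σ₁²+σ₂²)) − z_{α/2}
    = 3.3 · √(366/392) − 1.960
    = 3.3 · 0.96627 − 1.960
    = 3.1887 − 1.960 = 1.2287 → 1.23
Power = Φ(1.23) = 0.891.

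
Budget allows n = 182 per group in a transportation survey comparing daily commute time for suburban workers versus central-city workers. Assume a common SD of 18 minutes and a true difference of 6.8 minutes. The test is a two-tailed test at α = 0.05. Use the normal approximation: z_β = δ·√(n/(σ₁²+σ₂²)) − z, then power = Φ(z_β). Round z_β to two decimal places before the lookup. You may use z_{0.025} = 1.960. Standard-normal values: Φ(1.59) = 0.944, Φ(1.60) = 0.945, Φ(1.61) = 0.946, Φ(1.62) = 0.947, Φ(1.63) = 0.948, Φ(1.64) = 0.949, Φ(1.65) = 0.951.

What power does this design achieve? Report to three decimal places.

z_β = δ·√(n/(σ₁²+σ₂²)) − z_{α/2}
    = 6.8 · √(182/648) − 1.960
    = 6.8 · 0.52997 − 1.960
    = 3.6038 − 1.960 = 1.6438 → 1.64
Power = Φ(1.64) = 0.949.

Power ≈ 0.949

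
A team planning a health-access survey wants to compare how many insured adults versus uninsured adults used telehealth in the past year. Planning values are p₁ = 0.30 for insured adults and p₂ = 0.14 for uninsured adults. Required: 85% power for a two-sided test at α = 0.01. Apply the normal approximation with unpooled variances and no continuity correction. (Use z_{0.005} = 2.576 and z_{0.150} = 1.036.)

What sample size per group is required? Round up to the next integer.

n = (z_{α/2} + z_β)² · [p₁(1−p₁) + p₂(1−p₂)] / (p₁ − p₂)²
  = (2.576 + 1.036)² · (0.30·0.70 + 0.14·0.86) / (0.16)²
  = (3.612)² · (0.2100 + 0.1204) / 0.0256
  = 13.0465 · 0.3304 / 0.0256
  = 168.38
Round up → n = 169 per group.

n = 169 per group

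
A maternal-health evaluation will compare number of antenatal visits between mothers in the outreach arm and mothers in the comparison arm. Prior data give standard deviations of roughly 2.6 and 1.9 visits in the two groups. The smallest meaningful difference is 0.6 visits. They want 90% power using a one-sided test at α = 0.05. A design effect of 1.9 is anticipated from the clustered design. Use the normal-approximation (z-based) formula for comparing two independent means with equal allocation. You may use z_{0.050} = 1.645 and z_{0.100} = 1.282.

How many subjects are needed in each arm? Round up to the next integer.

n = 469 per group

n = (z_α + z_β)² · (σ₁² + σ₂²) / δ²
  = (1.645 + 1.282)² · (2.6² + 1.9² = 10.37) / 0.6²
  = 8.5673 · 10.37 / 0.36
  = 246.79
Design effect: 1.9 × 246.79 = 468.89.
Round up → n = 469 per group.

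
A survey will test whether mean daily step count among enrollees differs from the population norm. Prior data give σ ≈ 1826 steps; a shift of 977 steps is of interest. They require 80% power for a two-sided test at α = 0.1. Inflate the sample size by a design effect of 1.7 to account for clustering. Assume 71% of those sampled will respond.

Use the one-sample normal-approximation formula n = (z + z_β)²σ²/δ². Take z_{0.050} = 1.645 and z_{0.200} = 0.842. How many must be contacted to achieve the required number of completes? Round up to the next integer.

n = (z_{α/2} + z_β)² · σ² / δ²
  = (1.645 + 0.842)² · 1826² / 977²
  = 6.1852 · 3334276 / 954529
  = 21.61
Design effect: 1.7 × 21.61 = 36.73.
Adjust for 71% response: 36.73 / 0.71 = 51.73.
Round up → n = 52.

n = 52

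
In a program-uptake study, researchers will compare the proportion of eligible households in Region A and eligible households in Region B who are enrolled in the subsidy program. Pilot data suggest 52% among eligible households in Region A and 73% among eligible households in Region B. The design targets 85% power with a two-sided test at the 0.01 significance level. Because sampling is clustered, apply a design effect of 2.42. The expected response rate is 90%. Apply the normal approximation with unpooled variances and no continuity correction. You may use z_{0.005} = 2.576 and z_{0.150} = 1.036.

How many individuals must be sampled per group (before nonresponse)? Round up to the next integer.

n = 356 per group

n = (z_{α/2} + z_β)² · [p₁(1−p₁) + p₂(1−p₂)] / (p₁ − p₂)²
  = (2.576 + 1.036)² · (0.52·0.48 + 0.73·0.27) / (-0.21)²
  = (3.612)² · (0.2496 + 0.1971) / 0.0441
  = 13.0465 · 0.4467 / 0.0441
  = 132.15
Design effect: 2.42 × 132.15 = 319.81.
Adjust for 90% response: 319.81 / 0.90 = 355.34.
Round up → n = 356 per group.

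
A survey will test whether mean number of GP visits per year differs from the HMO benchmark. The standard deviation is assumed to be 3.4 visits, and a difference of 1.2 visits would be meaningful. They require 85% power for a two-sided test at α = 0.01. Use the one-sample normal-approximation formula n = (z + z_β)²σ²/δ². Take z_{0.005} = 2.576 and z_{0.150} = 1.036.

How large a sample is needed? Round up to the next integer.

n = (z_{α/2} + z_β)² · σ² / δ²
  = (2.576 + 1.036)² · 3.4² / 1.2²
  = 13.0465 · 11.56 / 1.44
  = 104.73
Round up → n = 105.

n = 105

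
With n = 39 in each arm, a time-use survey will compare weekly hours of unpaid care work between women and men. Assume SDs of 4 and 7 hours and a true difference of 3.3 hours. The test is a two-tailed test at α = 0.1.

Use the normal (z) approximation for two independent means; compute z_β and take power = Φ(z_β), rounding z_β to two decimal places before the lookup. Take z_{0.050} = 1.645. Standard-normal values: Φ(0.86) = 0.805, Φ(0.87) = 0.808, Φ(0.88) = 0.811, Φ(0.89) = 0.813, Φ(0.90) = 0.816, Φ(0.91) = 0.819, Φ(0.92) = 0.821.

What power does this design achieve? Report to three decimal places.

z_β = δ·√(n/(σ₁²+σ₂²)) − z_{α/2}
    = 3.3 · √(39/65) − 1.645
    = 3.3 · 0.77460 − 1.645
    = 2.5562 − 1.645 = 0.9112 → 0.91
Power = Φ(0.91) = 0.819.

Power ≈ 0.819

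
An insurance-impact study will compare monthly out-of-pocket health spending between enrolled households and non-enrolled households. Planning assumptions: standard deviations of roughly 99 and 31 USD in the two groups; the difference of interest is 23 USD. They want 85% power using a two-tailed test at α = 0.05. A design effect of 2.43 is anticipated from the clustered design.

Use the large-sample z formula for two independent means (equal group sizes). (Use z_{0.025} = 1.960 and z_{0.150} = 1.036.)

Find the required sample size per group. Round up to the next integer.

n = (z_{α/2} + z_β)² · (σ₁² + σ₂²) / δ²
  = (1.960 + 1.036)² · (99² + 31² = 10762) / 23²
  = 8.9760 · 10762 / 529
  = 182.61
Design effect: 2.43 × 182.61 = 443.74.
Round up → n = 444 per group.

n = 444 per group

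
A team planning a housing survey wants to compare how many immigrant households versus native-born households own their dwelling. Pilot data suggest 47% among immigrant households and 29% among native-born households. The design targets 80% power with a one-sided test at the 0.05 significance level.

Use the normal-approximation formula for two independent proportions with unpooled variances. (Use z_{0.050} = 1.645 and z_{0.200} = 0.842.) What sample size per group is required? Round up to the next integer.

n = 87 per group

n = (z_α + z_β)² · [p₁(1−p₁) + p₂(1−p₂)] / (p₁ − p₂)²
  = (1.645 + 0.842)² · (0.47·0.53 + 0.29·0.71) / (0.18)²
  = (2.487)² · (0.2491 + 0.2059) / 0.0324
  = 6.1852 · 0.4550 / 0.0324
  = 86.86
Round up → n = 87 per group.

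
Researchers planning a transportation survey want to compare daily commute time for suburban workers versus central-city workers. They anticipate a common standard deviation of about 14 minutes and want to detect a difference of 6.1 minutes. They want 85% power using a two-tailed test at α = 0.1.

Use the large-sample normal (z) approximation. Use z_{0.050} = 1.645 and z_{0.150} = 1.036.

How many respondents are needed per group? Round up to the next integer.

n = (z_{α/2} + z_β)² · (σ₁² + σ₂²) / δ²
  = (1.645 + 1.036)² · (2·14² = 392) / 6.1²
  = 7.1878 · 392 / 37.21
  = 75.72
Round up → n = 76 per group.

n = 76 per group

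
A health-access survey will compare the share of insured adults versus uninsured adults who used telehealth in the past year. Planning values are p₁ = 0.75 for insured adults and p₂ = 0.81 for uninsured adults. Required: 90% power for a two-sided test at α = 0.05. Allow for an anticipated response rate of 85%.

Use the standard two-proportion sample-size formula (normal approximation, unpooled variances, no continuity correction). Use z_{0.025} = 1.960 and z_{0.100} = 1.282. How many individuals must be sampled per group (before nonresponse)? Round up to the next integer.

n = (z_{α/2} + z_β)² · [p₁(1−p₁) + p₂(1−p₂)] / (p₁ − p₂)²
  = (1.960 + 1.282)² · (0.75·0.25 + 0.81·0.19) / (-0.06)²
  = (3.242)² · (0.1875 + 0.1539) / 0.0036
  = 10.5106 · 0.3414 / 0.0036
  = 996.75
Adjust for 85% response: 996.75 / 0.85 = 1172.65.
Round up → n = 1173 per group.

n = 1173 per group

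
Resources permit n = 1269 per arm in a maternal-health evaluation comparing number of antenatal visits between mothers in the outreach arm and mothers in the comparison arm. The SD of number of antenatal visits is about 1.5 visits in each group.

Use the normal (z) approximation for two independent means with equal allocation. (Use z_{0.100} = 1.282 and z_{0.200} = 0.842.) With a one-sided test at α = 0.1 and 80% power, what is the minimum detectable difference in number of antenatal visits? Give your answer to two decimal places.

Minimum detectable difference ≈ 0.13 visits

δ = (z_α + z_β) · √((σ₁²+σ₂²)/n)
  = (1.282 + 0.842) · √(4.5/1269)
  = 2.124 · √0.00355
  = 2.124 · 0.0595
  = 0.1265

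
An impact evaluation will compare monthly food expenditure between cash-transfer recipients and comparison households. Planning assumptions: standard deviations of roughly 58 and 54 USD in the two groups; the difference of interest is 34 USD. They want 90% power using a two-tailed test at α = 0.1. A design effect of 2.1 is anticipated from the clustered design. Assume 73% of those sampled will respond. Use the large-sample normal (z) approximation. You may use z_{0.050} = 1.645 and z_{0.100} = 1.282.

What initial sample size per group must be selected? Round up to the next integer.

n = 134 per group

n = (z_{α/2} + z_β)² · (σ₁² + σ₂²) / δ²
  = (1.645 + 1.282)² · (58² + 54² = 6280) / 34²
  = 8.5673 · 6280 / 1156
  = 46.54
Design effect: 2.1 × 46.54 = 97.74.
Adjust for 73% response: 97.74 / 0.73 = 133.89.
Round up → n = 134 per group.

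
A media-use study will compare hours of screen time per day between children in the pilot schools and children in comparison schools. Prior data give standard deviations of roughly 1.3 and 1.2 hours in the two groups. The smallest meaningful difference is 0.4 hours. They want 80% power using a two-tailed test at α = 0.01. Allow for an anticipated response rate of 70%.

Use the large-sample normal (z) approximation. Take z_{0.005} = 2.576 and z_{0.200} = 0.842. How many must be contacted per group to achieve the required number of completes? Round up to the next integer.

n = 327 per group

n = (z_{α/2} + z_β)² · (σ₁² + σ₂²) / δ²
  = (2.576 + 0.842)² · (1.3² + 1.2² = 3.13) / 0.4²
  = 11.6827 · 3.13 / 0.16
  = 228.54
Adjust for 70% response: 228.54 / 0.70 = 326.49.
Round up → n = 327 per group.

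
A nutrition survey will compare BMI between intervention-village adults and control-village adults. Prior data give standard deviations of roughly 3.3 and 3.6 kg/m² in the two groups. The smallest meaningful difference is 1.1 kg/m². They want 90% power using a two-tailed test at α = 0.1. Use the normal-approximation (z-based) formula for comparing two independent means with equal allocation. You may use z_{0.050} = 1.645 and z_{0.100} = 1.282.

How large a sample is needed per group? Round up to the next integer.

n = (z_{α/2} + z_β)² · (σ₁² + σ₂²) / δ²
  = (1.645 + 1.282)² · (3.3² + 3.6² = 23.85) / 1.1²
  = 8.5673 · 23.85 / 1.21
  = 168.87
Round up → n = 169 per group.

n = 169 per group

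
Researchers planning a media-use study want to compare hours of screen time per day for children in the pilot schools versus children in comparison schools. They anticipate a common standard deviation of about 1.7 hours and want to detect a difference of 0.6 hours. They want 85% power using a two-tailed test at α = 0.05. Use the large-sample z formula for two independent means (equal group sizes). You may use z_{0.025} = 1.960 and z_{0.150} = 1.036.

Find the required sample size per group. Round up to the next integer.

n = 145 per group

n = (z_{α/2} + z_β)² · (σ₁² + σ₂²) / δ²
  = (1.960 + 1.036)² · (2·1.7² = 5.78) / 0.6²
  = 8.9760 · 5.78 / 0.36
  = 144.11
Round up → n = 145 per group.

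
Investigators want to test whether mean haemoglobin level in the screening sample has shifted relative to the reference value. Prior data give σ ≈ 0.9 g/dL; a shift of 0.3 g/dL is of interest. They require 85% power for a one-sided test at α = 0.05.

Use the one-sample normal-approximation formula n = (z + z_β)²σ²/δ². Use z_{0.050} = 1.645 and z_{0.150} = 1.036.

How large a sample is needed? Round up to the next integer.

n = (z_α + z_β)² · σ² / δ²
  = (1.645 + 1.036)² · 0.9² / 0.3²
  = 7.1878 · 0.81 / 0.09
  = 64.69
Round up → n = 65.

n = 65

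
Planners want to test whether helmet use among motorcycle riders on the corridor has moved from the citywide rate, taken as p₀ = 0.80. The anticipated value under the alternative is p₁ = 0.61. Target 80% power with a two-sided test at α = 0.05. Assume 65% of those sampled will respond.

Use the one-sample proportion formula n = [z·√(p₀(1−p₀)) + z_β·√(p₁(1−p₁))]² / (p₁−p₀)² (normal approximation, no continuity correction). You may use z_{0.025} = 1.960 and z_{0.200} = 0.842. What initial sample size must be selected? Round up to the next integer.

n = [z_{α/2}·√(p₀q₀) + z_β·√(p₁q₁)]² / (p₁ − p₀)²
  = [1.960·√(0.80·0.20) + 0.842·√(0.61·0.39)]² / (-0.19)²
  = [1.960·0.4000 + 0.842·0.4877]² / 0.0361
  = [1.1947]² / 0.0361
  = 39.54
Adjust for 65% response: 39.54 / 0.65 = 60.83.
Round up → n = 61.

n = 61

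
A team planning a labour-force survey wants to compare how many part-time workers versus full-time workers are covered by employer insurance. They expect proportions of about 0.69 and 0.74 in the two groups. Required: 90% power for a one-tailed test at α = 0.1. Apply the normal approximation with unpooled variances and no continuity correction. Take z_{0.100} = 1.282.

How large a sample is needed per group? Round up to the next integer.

n = (z_α + z_β)² · [p₁(1−p₁) + p₂(1−p₂)] / (p₁ − p₂)²
  = (1.282 + 1.282)² · (0.69·0.31 + 0.74·0.26) / (-0.05)²
  = (2.564)² · (0.2139 + 0.1924) / 0.0025
  = 6.5741 · 0.4063 / 0.0025
  = 1068.42
Round up → n = 1069 per group.

n = 1069 per group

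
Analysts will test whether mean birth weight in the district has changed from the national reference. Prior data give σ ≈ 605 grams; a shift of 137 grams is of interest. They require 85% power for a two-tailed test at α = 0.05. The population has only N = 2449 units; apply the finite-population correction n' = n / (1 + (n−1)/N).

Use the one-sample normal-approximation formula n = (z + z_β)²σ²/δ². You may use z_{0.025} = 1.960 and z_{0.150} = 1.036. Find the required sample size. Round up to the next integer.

n = 164

n = (z_{α/2} + z_β)² · σ² / δ²
  = (1.960 + 1.036)² · 605² / 137²
  = 8.9760 · 366025 / 18769
  = 175.05
Finite-population correction (N = 2449): 175.05 / (1 + (175.05 − 1)/2449) = 163.43.
Round up → n = 164.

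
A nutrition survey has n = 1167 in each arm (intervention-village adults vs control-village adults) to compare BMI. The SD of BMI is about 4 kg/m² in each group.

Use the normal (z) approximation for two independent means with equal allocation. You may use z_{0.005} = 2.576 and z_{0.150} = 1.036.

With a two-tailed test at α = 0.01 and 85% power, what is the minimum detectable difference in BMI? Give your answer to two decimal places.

δ = (z_{α/2} + z_β) · √((σ₁²+σ₂²)/n)
  = (2.576 + 1.036) · √(32/1167)
  = 3.612 · √0.02742
  = 3.612 · 0.1656
  = 0.5981

Minimum detectable difference ≈ 0.60 kg/m²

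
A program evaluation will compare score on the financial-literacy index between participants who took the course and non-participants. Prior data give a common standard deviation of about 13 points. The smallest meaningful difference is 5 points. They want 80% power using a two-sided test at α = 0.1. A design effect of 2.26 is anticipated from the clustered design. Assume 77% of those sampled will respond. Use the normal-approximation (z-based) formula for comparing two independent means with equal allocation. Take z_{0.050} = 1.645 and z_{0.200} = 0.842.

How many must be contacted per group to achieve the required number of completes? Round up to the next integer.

n = (z_{α/2} + z_β)² · (σ₁² + σ₂²) / δ²
  = (1.645 + 0.842)² · (2·13² = 338) / 5²
  = 6.1852 · 338 / 25
  = 83.62
Design effect: 2.26 × 83.62 = 188.99.
Adjust for 77% response: 188.99 / 0.77 = 245.44.
Round up → n = 246 per group.

n = 246 per group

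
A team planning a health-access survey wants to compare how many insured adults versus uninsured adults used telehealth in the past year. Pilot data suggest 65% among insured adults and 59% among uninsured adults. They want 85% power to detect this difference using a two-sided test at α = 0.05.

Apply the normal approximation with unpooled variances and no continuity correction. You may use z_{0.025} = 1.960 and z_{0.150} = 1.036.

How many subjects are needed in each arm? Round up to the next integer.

n = (z_{α/2} + z_β)² · [p₁(1−p₁) + p₂(1−p₂)] / (p₁ − p₂)²
  = (1.960 + 1.036)² · (0.65·0.35 + 0.59·0.41) / (0.06)²
  = (2.996)² · (0.2275 + 0.2419) / 0.0036
  = 8.9760 · 0.4694 / 0.0036
  = 1170.37
Round up → n = 1171 per group.

n = 1171 per group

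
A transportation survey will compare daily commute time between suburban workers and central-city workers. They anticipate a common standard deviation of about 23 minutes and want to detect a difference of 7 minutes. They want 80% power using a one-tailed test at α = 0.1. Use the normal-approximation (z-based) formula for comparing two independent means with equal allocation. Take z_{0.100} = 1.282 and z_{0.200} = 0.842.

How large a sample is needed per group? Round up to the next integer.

n = 98 per group

n = (z_α + z_β)² · (σ₁² + σ₂²) / δ²
  = (1.282 + 0.842)² · (2·23² = 1058) / 7²
  = 4.5114 · 1058 / 49
  = 97.41
Round up → n = 98 per group.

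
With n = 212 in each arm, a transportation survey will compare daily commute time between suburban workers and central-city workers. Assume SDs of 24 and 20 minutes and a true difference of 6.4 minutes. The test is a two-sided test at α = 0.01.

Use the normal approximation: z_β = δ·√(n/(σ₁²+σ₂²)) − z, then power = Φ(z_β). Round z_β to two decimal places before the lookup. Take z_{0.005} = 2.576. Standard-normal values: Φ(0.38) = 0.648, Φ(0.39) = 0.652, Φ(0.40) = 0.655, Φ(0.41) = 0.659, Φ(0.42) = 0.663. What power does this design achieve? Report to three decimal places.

Power ≈ 0.659

z_β = δ·√(n/(σ₁²+σ₂²)) − z_{α/2}
    = 6.4 · √(212/976) − 2.576
    = 6.4 · 0.46606 − 2.576
    = 2.9828 − 2.576 = 0.4068 → 0.41
Power = Φ(0.41) = 0.659.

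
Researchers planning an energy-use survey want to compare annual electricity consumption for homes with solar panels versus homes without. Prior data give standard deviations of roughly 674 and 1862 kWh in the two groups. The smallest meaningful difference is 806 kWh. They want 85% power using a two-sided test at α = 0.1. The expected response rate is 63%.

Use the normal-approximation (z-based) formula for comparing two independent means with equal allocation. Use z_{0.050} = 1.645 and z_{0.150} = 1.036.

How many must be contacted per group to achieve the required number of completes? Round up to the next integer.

n = (z_{α/2} + z_β)² · (σ₁² + σ₂²) / δ²
  = (1.645 + 1.036)² · (674² + 1862² = 3921320) / 806²
  = 7.1878 · 3921320 / 649636
  = 43.39
Adjust for 63% response: 43.39 / 0.63 = 68.87.
Round up → n = 69 per group.

n = 69 per group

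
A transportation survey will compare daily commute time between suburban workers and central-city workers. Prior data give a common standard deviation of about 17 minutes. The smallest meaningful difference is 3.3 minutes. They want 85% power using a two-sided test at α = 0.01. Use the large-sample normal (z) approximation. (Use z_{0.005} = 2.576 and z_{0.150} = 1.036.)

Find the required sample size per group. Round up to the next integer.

n = (z_{α/2} + z_β)² · (σ₁² + σ₂²) / δ²
  = (2.576 + 1.036)² · (2·17² = 578) / 3.3²
  = 13.0465 · 578 / 10.89
  = 692.46
Round up → n = 693 per group.

n = 693 per group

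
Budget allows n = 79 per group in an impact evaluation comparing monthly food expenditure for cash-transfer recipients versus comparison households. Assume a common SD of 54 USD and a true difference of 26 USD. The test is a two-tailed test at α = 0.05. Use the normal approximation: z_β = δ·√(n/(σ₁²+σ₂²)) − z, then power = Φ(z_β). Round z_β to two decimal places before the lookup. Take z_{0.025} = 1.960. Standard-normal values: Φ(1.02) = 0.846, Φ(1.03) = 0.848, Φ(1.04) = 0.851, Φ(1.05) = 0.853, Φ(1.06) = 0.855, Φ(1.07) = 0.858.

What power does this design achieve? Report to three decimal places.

Power ≈ 0.858

z_β = δ·√(n/(σ₁²+σ₂²)) − z_{α/2}
    = 26 · √(79/5832) − 1.960
    = 26 · 0.11639 − 1.960
    = 3.0261 − 1.960 = 1.0661 → 1.07
Power = Φ(1.07) = 0.858.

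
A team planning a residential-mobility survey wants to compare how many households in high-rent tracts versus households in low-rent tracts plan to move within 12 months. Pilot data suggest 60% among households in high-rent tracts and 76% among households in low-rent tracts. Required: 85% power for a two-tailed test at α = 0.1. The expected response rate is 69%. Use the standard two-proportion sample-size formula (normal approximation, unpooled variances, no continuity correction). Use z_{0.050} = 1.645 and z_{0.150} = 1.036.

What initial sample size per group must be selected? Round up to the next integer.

n = (z_{α/2} + z_β)² · [p₁(1−p₁) + p₂(1−p₂)] / (p₁ − p₂)²
  = (1.645 + 1.036)² · (0.60·0.40 + 0.76·0.24) / (-0.16)²
  = (2.681)² · (0.2400 + 0.1824) / 0.0256
  = 7.1878 · 0.4224 / 0.0256
  = 118.60
Adjust for 69% response: 118.60 / 0.69 = 171.88.
Round up → n = 172 per group.

n = 172 per group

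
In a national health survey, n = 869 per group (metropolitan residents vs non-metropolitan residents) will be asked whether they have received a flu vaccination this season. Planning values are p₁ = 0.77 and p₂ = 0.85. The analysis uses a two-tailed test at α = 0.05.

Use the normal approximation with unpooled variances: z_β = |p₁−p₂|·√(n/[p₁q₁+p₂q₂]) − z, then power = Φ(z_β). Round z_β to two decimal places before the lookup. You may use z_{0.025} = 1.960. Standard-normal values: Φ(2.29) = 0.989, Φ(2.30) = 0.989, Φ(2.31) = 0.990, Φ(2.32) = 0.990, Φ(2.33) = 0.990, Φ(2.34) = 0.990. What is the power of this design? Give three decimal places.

z_β = |p₁−p₂|·√(n/[p₁q₁+p₂q₂]) − z_{α/2}
    = 0.08 · √(869/0.3046) − 1.960
    = 0.08 · 53.4128 − 1.960
    = 4.2730 − 1.960 = 2.3130 → 2.31
Power = Φ(2.31) = 0.990.

Power ≈ 0.990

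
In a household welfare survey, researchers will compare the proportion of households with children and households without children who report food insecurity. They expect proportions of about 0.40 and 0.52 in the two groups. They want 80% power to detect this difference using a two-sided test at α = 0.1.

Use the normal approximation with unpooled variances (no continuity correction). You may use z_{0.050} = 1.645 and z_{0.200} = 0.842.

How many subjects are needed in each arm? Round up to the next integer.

n = (z_{α/2} + z_β)² · [p₁(1−p₁) + p₂(1−p₂)] / (p₁ − p₂)²
  = (1.645 + 0.842)² · (0.40·0.60 + 0.52·0.48) / (-0.12)²
  = (2.487)² · (0.2400 + 0.2496) / 0.0144
  = 6.1852 · 0.4896 / 0.0144
  = 210.30
Round up → n = 211 per group.

n = 211 per group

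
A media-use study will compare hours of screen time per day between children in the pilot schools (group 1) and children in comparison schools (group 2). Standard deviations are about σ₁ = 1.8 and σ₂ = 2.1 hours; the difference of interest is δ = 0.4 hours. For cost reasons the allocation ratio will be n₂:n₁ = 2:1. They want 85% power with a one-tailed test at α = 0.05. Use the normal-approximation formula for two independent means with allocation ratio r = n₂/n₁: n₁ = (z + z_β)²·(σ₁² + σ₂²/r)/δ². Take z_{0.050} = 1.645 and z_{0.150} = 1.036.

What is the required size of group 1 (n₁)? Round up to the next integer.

n₁ = 245

n₁ = (z_α + z_β)² · (σ₁² + σ₂²/r) / δ²
   = (1.645 + 1.036)² · (1.8² + 2.1²/2) / 0.4²
   = 7.1878 · (3.24 + 2.205) / 0.16
   = 7.1878 · 5.445 / 0.16
   = 244.61
Round up → n₁ = 245; n₂ = r·n₁ = 2 × 245 = 490.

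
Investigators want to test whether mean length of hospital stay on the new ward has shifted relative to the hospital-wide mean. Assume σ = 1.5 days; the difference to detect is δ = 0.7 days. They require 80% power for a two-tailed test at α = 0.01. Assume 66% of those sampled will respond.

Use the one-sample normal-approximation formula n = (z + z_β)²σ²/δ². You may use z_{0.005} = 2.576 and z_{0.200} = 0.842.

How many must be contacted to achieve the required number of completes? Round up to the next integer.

n = (z_{α/2} + z_β)² · σ² / δ²
  = (2.576 + 0.842)² · 1.5² / 0.7²
  = 11.6827 · 2.25 / 0.49
  = 53.65
Adjust for 66% response: 53.65 / 0.66 = 81.28.
Round up → n = 82.

n = 82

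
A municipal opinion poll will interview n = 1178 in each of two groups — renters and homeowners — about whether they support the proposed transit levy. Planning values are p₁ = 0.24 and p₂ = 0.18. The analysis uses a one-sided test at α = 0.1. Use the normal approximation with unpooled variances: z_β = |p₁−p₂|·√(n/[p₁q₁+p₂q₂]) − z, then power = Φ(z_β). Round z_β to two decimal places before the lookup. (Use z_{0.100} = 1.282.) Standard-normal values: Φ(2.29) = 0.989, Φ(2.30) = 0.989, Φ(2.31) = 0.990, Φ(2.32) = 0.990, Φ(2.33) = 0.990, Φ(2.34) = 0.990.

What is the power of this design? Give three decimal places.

Power ≈ 0.989

z_β = |p₁−p₂|·√(n/[p₁q₁+p₂q₂]) − z_α
    = 0.06 · √(1178/0.3300) − 1.282
    = 0.06 · 59.7469 − 1.282
    = 3.5848 − 1.282 = 2.3028 → 2.30
Power = Φ(2.30) = 0.989.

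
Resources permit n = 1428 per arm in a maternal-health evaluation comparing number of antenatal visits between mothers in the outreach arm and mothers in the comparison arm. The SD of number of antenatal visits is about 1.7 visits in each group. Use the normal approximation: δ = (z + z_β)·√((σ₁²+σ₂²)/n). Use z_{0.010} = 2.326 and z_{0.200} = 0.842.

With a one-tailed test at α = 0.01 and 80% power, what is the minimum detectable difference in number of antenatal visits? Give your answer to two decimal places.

δ = (z_α + z_β) · √((σ₁²+σ₂²)/n)
  = (2.326 + 0.842) · √(5.78/1428)
  = 3.168 · √0.00405
  = 3.168 · 0.0636
  = 0.2016

Minimum detectable difference ≈ 0.20 visits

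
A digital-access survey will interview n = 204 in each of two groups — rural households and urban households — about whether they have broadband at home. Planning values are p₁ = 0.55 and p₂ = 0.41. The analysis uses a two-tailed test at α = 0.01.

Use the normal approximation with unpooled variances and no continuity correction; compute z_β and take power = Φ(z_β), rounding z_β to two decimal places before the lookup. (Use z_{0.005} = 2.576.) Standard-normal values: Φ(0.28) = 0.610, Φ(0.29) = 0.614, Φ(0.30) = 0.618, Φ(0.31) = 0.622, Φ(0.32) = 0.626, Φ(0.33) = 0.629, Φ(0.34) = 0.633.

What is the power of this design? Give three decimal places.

Power ≈ 0.610

z_β = |p₁−p₂|·√(n/[p₁q₁+p₂q₂]) − z_{α/2}
    = 0.14 · √(204/0.4894) − 2.576
    = 0.14 · 20.4166 − 2.576
    = 2.8583 − 2.576 = 0.2823 → 0.28
Power = Φ(0.28) = 0.610.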